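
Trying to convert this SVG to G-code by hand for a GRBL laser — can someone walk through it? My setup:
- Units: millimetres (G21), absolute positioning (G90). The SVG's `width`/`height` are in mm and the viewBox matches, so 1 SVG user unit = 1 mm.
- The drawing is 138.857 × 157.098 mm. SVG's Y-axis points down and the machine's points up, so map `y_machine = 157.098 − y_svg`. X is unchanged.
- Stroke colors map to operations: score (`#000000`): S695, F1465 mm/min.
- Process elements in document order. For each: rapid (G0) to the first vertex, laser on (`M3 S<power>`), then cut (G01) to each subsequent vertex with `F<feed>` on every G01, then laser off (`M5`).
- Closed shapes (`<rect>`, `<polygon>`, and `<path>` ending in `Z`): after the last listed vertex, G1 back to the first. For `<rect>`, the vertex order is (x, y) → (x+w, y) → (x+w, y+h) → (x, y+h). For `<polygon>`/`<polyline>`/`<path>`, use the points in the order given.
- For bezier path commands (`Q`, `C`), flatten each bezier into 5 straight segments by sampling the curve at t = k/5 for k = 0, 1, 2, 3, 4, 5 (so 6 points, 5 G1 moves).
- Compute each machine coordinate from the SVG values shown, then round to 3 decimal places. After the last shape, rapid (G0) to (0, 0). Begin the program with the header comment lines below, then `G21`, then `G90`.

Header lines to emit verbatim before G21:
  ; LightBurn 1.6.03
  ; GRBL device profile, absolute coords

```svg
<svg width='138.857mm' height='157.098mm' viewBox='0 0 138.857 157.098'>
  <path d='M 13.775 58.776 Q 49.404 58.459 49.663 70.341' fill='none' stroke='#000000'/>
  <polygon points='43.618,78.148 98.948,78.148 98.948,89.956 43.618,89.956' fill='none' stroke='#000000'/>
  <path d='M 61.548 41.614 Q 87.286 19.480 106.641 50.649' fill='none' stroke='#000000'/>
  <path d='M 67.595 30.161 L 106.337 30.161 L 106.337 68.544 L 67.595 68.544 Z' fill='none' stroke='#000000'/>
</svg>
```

; LightBurn 1.6.03
; GRBL device profile, absolute coords
G21
G90
G0 X13.775 Y98.322
M3 S695
G01 X26.612 Y97.961 F1465
G01 X36.619 Y96.624 F1465
G01 X43.797 Y94.311 F1465
G01 X48.145 Y91.022 F1465
G01 X49.663 Y86.757 F1465
M5
G0 X43.618 Y78.950
M3 S695
G01 X98.948 Y78.950 F1465
G01 X98.948 Y67.142 F1465
G01 X43.618 Y67.142 F1465
G01 X43.618 Y78.950 F1465
M5
G0 X61.548 Y115.484
M3 S695
G01 X71.588 Y122.205 F1465
G01 X81.117 Y124.663 F1465
G01 X90.136 Y122.856 F1465
G01 X98.644 Y116.784 F1465
G01 X106.641 Y106.449 F1465
M5
G0 X67.595 Y126.937
M3 S695
G01 X106.337 Y126.937 F1465
G01 X106.337 Y88.554 F1465
G01 X67.595 Y88.554 F1465
G01 X67.595 Y126.937 F1465
M5
G0 X0.000 Y0.000

Since the viewBox matches the mm dimensions, user units are millimetres directly. The only transform is the Y-flip y_m = 157.098 − y_svg.

Shape 1 is a quadratic bezier drawn with `<path>`. Its stroke #000000 means score at S695, F1465. After flipping Y the toolpath is (13.775,98.322) → (26.612,97.961) → (36.619,96.624) → (43.797,94.311) → (48.145,91.022) → (49.663,86.757).

Shape 2 is a rectangle drawn with `<polygon>`. Its stroke #000000 means score at S695, F1465. After flipping Y the toolpath is (43.618,78.950) → (98.948,78.950) → (98.948,67.142) → (43.618,67.142) → (43.618,78.950), returning to the start.

Shape 3 is a quadratic bezier drawn with `<path>`. Its stroke #000000 means score at S695, F1465. After flipping Y the toolpath is (61.548,115.484) → (71.588,122.205) → (81.117,124.663) → (90.136,122.856) → (98.644,116.784) → (106.641,106.449).

Shape 4 is a rectangle drawn with `<path>`. Its stroke #000000 means score at S695, F1465. After flipping Y the toolpath is (67.595,126.937) → (106.337,126.937) → (106.337,88.554) → (67.595,88.554) → (67.595,126.937), returning to the start.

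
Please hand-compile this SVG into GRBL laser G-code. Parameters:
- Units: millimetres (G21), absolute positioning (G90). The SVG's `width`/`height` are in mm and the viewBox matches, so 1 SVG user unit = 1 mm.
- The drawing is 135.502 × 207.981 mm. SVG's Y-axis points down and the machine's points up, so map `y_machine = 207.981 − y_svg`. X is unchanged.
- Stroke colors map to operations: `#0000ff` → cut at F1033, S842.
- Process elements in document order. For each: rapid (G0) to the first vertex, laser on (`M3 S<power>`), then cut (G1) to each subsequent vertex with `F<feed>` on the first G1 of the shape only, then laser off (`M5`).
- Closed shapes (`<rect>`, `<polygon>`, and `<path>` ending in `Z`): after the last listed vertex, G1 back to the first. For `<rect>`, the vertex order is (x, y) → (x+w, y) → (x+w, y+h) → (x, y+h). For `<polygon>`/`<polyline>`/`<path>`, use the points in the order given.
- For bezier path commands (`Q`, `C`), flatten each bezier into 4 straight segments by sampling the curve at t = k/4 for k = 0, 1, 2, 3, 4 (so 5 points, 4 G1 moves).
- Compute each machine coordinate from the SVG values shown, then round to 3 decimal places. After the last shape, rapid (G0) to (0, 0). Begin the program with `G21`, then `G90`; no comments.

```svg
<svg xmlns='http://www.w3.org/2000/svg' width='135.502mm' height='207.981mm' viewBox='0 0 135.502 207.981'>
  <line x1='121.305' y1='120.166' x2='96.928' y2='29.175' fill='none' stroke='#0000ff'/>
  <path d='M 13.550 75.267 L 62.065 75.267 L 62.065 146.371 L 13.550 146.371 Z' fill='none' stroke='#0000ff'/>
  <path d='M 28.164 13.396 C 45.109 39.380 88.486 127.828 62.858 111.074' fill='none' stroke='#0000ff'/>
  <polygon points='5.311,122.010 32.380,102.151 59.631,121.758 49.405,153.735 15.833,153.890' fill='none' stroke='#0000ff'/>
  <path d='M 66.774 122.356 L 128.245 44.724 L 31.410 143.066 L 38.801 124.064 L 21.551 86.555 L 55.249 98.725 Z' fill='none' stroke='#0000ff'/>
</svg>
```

viewBox `0 0 135.502 207.981` with mm width/height → 1 unit = 1 mm. Flip: y_m = 207.981 − y_svg.

**Shape 1** — `<line>` line segment, stroke `#0000ff` → cut (S842, F1033). Machine vertices: (121.305,87.815) → (96.928,178.806). Open path.

**Shape 2** — `<path>` rectangle, stroke `#0000ff` → cut (S842, F1033). Machine vertices: (13.550,132.714) → (62.065,132.714) → (62.065,61.610) → (13.550,61.610) → (13.550,132.714). Closed: final G1 returns to the first vertex.

**Shape 3** — `<path>` cubic bezier, stroke `#0000ff` → cut (S842, F1033). Control points (SVG): P0=(28.164,13.396), P1=(45.109,39.380), P2=(88.486,127.828), P3=(62.858,111.074); sampled at t=k/4. Machine vertices: (28.164,194.585) → (44.338,166.005) → (61.476,129.719) → (70.632,101.447) → (62.858,96.907). Open path.

**Shape 4** — `<polygon>` regular polygon, stroke `#0000ff` → cut (S842, F1033). Machine vertices: (5.311,85.971) → (32.380,105.830) → (59.631,86.223) → (49.405,54.246) → (15.833,54.091) → (5.311,85.971). Closed: final G1 returns to the first vertex.

**Shape 5** — `<path>` closed polygon, stroke `#0000ff` → cut (S842, F1033). Machine vertices: (66.774,85.625) → (128.245,163.257) → (31.410,64.915) → (38.801,83.917) → (21.551,121.426) → (55.249,109.256) → (66.774,85.625). Closed: final G1 returns to the first vertex.

G21
G90
G0 X121.305 Y87.815
M3 S842
G1 X96.928 Y178.806 F1033
M5
G0 X13.550 Y132.714
M3 S842
G1 X62.065 Y132.714 F1033
G1 X62.065 Y61.610
G1 X13.550 Y61.610
G1 X13.550 Y132.714
M5
G0 X28.164 Y194.585
M3 S842
G1 X44.338 Y166.005 F1033
G1 X61.476 Y129.719
G1 X70.632 Y101.447
G1 X62.858 Y96.907
M5
G0 X5.311 Y85.971
M3 S842
G1 X32.380 Y105.830 F1033
G1 X59.631 Y86.223
G1 X49.405 Y54.246
G1 X15.833 Y54.091
G1 X5.311 Y85.971
M5
G0 X66.774 Y85.625
M3 S842
G1 X128.245 Y163.257 F1033
G1 X31.410 Y64.915
G1 X38.801 Y83.917
G1 X21.551 Y121.426
G1 X55.249 Y109.256
G1 X66.774 Y85.625
M5
G0 X0.000 Y0.000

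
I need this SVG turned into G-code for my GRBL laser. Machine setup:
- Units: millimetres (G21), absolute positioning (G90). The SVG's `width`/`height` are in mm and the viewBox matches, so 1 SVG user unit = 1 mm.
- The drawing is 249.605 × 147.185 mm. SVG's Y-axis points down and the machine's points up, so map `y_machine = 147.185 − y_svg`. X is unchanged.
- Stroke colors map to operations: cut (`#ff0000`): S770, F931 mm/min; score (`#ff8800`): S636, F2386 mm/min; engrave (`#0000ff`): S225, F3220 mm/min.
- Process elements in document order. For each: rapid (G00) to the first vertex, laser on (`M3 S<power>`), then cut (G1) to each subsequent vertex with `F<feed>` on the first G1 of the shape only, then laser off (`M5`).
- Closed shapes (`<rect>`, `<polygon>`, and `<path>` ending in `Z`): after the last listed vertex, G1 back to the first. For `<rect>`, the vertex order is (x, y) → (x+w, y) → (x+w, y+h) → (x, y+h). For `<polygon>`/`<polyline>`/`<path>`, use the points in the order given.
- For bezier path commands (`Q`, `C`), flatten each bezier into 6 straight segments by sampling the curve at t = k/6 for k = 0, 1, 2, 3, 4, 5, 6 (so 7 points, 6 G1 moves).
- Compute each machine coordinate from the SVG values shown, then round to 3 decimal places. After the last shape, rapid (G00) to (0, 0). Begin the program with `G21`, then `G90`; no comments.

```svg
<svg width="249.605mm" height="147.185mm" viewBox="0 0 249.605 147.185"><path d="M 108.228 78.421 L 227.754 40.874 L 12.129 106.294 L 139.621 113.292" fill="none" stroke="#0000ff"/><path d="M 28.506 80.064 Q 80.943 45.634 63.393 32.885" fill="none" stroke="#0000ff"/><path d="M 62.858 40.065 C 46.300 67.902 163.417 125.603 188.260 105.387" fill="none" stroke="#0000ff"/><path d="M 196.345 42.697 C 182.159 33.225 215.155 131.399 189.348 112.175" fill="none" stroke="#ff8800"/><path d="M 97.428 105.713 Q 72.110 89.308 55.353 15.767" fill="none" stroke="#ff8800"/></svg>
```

Since the viewBox matches the mm dimensions, user units are millimetres directly. The only transform is the Y-flip y_m = 147.185 − y_svg.

Shape 1 is a open polyline drawn with `<path>`. Its stroke #0000ff means engrave at S225, F3220. After flipping Y the toolpath is (108.228,68.764) → (227.754,106.311) → (12.129,40.891) → (139.621,33.893).

Shape 2 is a quadratic bezier drawn with `<path>`. Its stroke #0000ff means engrave at S225, F3220. After flipping Y the toolpath is (28.506,67.121) → (44.041,77.995) → (55.688,87.665) → (63.446,96.131) → (67.317,103.392) → (67.299,109.448) → (63.393,114.300).

Shape 3 is a cubic bezier drawn with `<path>`. Its stroke #0000ff means engrave at S225, F3220. After flipping Y the toolpath is (62.858,107.120) → (64.673,91.212) → (82.490,73.320) → (110.034,56.439) → (141.027,43.562) → (169.195,37.684) → (188.260,41.798).

Shape 4 is a cubic bezier drawn with `<path>`. Its stroke #ff8800 means score at S636, F2386. After flipping Y the toolpath is (196.345,104.488) → (192.693,101.295) → (193.961,86.413) → (197.204,66.092) → (199.479,46.584) → (197.842,34.139) → (189.348,35.010).

Shape 5 is a quadratic bezier drawn with `<path>`. Its stroke #ff8800 means score at S636, F2386. After flipping Y the toolpath is (97.428,41.472) → (89.226,48.527) → (81.501,58.757) → (74.250,72.161) → (67.476,88.739) → (61.176,108.491) → (55.353,131.418).

G21
G90
G00 X108.228 Y68.764
M3 S225
G1 X227.754 Y106.311 F3220
G1 X12.129 Y40.891
G1 X139.621 Y33.893
M5
G00 X28.506 Y67.121
M3 S225
G1 X44.041 Y77.995 F3220
G1 X55.688 Y87.665
G1 X63.446 Y96.131
G1 X67.317 Y103.392
G1 X67.299 Y109.448
G1 X63.393 Y114.300
M5
G00 X62.858 Y107.120
M3 S225
G1 X64.673 Y91.212 F3220
G1 X82.490 Y73.320
G1 X110.034 Y56.439
G1 X141.027 Y43.562
G1 X169.195 Y37.684
G1 X188.260 Y41.798
M5
G00 X196.345 Y104.488
M3 S636
G1 X192.693 Y101.295 F2386
G1 X193.961 Y86.413
G1 X197.204 Y66.092
G1 X199.479 Y46.584
G1 X197.842 Y34.139
G1 X189.348 Y35.010
M5
G00 X97.428 Y41.472
M3 S636
G1 X89.226 Y48.527 F2386
G1 X81.501 Y58.757
G1 X74.250 Y72.161
G1 X67.476 Y88.739
G1 X61.176 Y108.491
G1 X55.353 Y131.418
M5
G00 X0.000 Y0.000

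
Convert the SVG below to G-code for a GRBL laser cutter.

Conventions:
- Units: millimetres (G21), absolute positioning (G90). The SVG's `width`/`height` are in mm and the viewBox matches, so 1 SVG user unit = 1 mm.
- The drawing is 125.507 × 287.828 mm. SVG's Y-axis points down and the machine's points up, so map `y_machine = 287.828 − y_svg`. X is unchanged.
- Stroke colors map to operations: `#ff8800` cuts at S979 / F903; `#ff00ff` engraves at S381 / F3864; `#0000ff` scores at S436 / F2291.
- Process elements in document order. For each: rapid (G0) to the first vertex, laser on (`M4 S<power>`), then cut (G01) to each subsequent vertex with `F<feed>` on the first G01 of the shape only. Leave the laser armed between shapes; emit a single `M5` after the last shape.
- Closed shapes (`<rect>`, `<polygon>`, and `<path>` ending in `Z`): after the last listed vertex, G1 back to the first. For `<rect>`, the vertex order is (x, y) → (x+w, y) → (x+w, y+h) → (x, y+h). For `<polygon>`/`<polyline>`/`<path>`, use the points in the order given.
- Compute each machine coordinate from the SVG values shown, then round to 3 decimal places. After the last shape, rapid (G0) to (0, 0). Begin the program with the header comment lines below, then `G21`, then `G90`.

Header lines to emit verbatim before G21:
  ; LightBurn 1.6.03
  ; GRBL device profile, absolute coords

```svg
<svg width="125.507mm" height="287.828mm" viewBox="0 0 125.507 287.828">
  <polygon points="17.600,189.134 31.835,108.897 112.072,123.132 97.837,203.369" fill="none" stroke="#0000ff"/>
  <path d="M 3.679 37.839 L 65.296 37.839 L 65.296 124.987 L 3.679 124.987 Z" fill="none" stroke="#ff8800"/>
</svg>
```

viewBox `0 0 125.507 287.828` with mm width/height → 1 unit = 1 mm. Flip: y_m = 287.828 − y_svg.

**Shape 1** — `<polygon>` regular polygon, stroke `#0000ff` → score (S436, F2291). Machine vertices: (17.600,98.694) → (31.835,178.931) → (112.072,164.696) → (97.837,84.459) → (17.600,98.694). Closed: final G1 returns to the first vertex.

**Shape 2** — `<path>` rectangle, stroke `#ff8800` → cut (S979, F903). Machine vertices: (3.679,249.989) → (65.296,249.989) → (65.296,162.841) → (3.679,162.841) → (3.679,249.989). Closed: final G1 returns to the first vertex.

; LightBurn 1.6.03
; GRBL device profile, absolute coords
G21
G90
G0 X17.600 Y98.694
M4 S436
G01 X31.835 Y178.931 F2291
G01 X112.072 Y164.696
G01 X97.837 Y84.459
G01 X17.600 Y98.694
G0 X3.679 Y249.989
M4 S979
G01 X65.296 Y249.989 F903
G01 X65.296 Y162.841
G01 X3.679 Y162.841
G01 X3.679 Y249.989
M5
G0 X0.000 Y0.000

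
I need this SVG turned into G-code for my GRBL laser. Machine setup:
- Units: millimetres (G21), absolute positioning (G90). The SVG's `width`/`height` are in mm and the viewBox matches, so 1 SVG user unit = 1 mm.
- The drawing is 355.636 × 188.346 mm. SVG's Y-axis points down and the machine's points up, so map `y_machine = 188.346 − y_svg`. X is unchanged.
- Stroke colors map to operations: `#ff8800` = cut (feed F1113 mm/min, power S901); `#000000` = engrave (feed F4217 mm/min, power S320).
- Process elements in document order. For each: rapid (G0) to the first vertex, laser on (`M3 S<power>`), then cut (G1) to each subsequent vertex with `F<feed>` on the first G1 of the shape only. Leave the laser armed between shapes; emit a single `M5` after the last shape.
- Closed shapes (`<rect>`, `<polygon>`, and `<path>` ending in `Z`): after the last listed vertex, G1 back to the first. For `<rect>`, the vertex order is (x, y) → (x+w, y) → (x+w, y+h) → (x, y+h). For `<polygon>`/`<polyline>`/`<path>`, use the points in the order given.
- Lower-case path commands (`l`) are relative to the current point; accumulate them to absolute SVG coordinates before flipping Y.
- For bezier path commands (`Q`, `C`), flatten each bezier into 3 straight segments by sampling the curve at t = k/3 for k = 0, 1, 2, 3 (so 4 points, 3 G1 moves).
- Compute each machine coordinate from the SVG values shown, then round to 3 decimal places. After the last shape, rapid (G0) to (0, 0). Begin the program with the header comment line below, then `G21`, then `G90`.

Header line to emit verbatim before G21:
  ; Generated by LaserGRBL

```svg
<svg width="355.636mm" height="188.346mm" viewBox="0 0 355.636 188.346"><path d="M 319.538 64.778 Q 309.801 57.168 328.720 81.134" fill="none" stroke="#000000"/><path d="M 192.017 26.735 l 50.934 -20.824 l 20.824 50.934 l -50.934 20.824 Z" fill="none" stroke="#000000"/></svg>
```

1 u = 1 mm; y_m = 188.346 − y.

[1] `<path>` quadratic bezier, #000000→engrave S320 F4217: (319.538,123.568) → (316.231,125.133) → (319.291,119.681) → (328.720,107.212)

[2] `<path>` regular polygon, #000000→engrave S320 F4217: (192.017,161.611) → (242.951,182.435) → (263.775,131.501) → (212.841,110.677) → (192.017,161.611) (closed)

; Generated by LaserGRBL
G21
G90
G0 X319.538 Y123.568
M3 S320
G1 X316.231 Y125.133 F4217
G1 X319.291 Y119.681
G1 X328.720 Y107.212
G0 X192.017 Y161.611
M3 S320
G1 X242.951 Y182.435 F4217
G1 X263.775 Y131.501
G1 X212.841 Y110.677
G1 X192.017 Y161.611
M5
G0 X0.000 Y0.000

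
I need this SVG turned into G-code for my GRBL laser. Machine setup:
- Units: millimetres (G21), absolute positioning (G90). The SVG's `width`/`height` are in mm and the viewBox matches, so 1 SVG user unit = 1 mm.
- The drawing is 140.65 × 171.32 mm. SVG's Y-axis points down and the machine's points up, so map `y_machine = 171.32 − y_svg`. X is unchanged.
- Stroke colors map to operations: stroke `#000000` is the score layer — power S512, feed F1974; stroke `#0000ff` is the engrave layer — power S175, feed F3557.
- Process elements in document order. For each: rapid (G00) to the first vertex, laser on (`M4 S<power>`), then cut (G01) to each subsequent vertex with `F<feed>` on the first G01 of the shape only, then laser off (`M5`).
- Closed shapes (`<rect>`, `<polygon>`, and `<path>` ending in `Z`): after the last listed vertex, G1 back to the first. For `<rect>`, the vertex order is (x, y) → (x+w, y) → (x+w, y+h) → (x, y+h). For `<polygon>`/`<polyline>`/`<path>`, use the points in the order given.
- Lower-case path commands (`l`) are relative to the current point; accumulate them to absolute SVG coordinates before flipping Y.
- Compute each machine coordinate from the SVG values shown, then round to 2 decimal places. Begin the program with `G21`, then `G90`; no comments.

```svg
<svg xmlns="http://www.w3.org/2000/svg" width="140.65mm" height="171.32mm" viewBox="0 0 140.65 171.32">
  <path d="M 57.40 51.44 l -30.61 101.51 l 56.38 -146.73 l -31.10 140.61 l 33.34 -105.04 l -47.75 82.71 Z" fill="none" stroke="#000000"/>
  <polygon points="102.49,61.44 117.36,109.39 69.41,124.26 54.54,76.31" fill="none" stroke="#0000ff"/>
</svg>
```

1 u = 1 mm; y_m = 171.32 − y.

[1] `<path>` closed polygon, #000000→score S512 F1974: (57.40,119.88) → (26.79,18.37) → (83.17,165.10) → (52.07,24.49) → (85.41,129.53) → (37.66,46.82) → (57.40,119.88) (closed)

[2] `<polygon>` regular polygon, #0000ff→engrave S175 F3557: (102.49,109.88) → (117.36,61.93) → (69.41,47.06) → (54.54,95.01) → (102.49,109.88) (closed)

G21
G90
G00 X57.40 Y119.88
M4 S512
G01 X26.79 Y18.37 F1974
G01 X83.17 Y165.10
G01 X52.07 Y24.49
G01 X85.41 Y129.53
G01 X37.66 Y46.82
G01 X57.40 Y119.88
M5
G00 X102.49 Y109.88
M4 S175
G01 X117.36 Y61.93 F3557
G01 X69.41 Y47.06
G01 X54.54 Y95.01
G01 X102.49 Y109.88
M5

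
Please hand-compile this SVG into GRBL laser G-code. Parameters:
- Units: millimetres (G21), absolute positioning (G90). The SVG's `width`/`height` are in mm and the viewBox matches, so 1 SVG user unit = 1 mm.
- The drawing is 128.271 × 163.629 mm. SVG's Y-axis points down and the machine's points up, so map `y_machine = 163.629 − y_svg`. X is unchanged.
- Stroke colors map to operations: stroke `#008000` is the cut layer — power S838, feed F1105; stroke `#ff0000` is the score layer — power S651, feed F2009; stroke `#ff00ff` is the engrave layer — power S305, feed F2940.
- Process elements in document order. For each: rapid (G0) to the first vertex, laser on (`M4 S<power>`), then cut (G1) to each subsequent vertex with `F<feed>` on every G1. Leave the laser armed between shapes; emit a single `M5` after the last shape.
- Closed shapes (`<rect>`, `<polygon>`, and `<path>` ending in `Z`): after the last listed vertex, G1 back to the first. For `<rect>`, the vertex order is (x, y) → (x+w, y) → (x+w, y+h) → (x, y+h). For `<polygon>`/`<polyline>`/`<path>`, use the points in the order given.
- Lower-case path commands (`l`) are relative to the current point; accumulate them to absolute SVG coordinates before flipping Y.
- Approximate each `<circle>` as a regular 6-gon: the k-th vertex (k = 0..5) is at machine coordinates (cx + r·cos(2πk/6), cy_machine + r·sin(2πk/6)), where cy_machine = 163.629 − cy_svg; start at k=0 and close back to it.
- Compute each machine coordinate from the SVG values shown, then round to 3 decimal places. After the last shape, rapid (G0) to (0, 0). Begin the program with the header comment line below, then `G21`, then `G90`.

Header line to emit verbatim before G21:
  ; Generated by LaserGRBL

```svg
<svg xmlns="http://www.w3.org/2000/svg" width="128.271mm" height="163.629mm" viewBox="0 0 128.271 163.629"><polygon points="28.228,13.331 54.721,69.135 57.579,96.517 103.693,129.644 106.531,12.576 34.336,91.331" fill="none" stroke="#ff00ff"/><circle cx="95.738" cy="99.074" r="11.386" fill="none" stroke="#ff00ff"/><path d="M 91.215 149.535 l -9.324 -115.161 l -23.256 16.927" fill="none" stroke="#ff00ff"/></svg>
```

; Generated by LaserGRBL
G21
G90
G0 X28.228 Y150.298
M4 S305
G1 X54.721 Y94.494 F2940
G1 X57.579 Y67.112 F2940
G1 X103.693 Y33.985 F2940
G1 X106.531 Y151.053 F2940
G1 X34.336 Y72.298 F2940
G1 X28.228 Y150.298 F2940
G0 X107.124 Y64.555
M4 S305
G1 X101.431 Y74.416 F2940
G1 X90.045 Y74.416 F2940
G1 X84.352 Y64.555 F2940
G1 X90.045 Y54.694 F2940
G1 X101.431 Y54.694 F2940
G1 X107.124 Y64.555 F2940
G0 X91.215 Y14.094
M4 S305
G1 X81.891 Y129.255 F2940
G1 X58.635 Y112.328 F2940
M5
G0 X0.000 Y0.000

viewBox `0 0 128.271 163.629` with mm width/height → 1 unit = 1 mm. Flip: y_m = 163.629 − y_svg.

**Shape 1** — `<polygon>` closed polygon, stroke `#ff00ff` → engrave (S305, F2940). Machine vertices: (28.228,150.298) → (54.721,94.494) → (57.579,67.112) → (103.693,33.985) → (106.531,151.053) → (34.336,72.298) → (28.228,150.298). Closed: final G1 returns to the first vertex.

**Shape 2** — `<circle>` circle, stroke `#ff00ff` → engrave (S305, F2940). Machine vertices: (107.124,64.555) → (101.431,74.416) → (90.045,74.416) → (84.352,64.555) → (90.045,54.694) → (101.431,54.694) → (107.124,64.555). Closed: final G1 returns to the first vertex.

**Shape 3** — `<path>` open polyline, stroke `#ff00ff` → engrave (S305, F2940). Machine vertices: (91.215,14.094) → (81.891,129.255) → (58.635,112.328). Open path.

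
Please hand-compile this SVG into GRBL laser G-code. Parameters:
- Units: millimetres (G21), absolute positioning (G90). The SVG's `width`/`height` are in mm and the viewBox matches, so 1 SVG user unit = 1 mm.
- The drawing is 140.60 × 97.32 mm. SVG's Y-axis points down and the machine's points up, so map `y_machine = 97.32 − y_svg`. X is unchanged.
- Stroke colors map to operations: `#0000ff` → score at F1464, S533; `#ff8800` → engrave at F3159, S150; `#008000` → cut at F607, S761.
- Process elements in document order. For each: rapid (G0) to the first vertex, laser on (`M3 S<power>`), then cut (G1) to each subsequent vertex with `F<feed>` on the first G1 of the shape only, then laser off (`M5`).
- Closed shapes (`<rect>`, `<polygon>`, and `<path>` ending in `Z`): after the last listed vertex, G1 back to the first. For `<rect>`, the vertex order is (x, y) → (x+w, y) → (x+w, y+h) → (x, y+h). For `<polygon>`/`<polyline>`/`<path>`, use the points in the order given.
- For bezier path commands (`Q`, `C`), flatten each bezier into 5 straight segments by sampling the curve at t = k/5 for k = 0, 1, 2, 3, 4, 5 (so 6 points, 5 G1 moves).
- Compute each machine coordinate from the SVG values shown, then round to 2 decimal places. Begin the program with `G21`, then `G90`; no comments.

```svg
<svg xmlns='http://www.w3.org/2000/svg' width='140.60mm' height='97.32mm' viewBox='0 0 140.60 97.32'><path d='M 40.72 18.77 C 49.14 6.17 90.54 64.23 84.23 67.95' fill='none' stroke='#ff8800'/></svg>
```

G21
G90
G0 X40.72 Y78.55
M3 S150
G1 X49.08 Y78.63 F3159
G1 X61.49 Y67.75
G1 X74.07 Y51.92
G1 X82.94 Y37.12
G1 X84.23 Y29.37
M5

Since the viewBox matches the mm dimensions, user units are millimetres directly. The only transform is the Y-flip y_m = 97.32 − y_svg.

Shape 1 is a cubic bezier drawn with `<path>`. Its stroke #ff8800 means engrave at S150, F3159. After flipping Y the toolpath is (40.72,78.55) → (49.08,78.63) → (61.49,67.75) → (74.07,51.92) → (82.94,37.12) → (84.23,29.37).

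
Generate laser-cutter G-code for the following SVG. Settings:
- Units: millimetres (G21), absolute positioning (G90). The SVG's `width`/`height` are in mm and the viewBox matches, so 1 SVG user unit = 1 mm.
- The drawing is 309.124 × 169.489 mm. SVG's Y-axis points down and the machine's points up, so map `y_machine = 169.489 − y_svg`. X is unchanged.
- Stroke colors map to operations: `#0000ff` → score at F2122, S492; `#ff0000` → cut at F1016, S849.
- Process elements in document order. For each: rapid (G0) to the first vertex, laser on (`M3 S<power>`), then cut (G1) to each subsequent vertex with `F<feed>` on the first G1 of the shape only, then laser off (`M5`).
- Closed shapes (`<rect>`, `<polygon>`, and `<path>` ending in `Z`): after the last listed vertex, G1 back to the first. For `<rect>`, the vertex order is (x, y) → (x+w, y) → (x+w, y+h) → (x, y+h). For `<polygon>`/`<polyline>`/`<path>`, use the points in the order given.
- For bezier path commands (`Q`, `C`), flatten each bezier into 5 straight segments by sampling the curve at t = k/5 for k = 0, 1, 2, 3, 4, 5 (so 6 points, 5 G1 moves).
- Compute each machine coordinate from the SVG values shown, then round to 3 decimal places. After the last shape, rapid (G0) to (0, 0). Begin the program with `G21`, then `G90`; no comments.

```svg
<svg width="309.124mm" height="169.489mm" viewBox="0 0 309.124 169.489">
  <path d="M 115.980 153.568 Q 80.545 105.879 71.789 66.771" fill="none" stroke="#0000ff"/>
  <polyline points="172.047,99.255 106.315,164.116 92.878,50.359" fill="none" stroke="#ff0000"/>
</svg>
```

G21
G90
G0 X115.980 Y15.921
M3 S492
G1 X102.873 Y34.653 F2122
G1 X91.901 Y52.699
G1 X83.062 Y70.059
G1 X76.359 Y86.732
G1 X71.789 Y102.718
M5
G0 X172.047 Y70.234
M3 S849
G1 X106.315 Y5.373 F1016
G1 X92.878 Y119.130
M5
G0 X0.000 Y0.000

Since the viewBox matches the mm dimensions, user units are millimetres directly. The only transform is the Y-flip y_m = 169.489 − y_svg.

Shape 1 is a quadratic bezier drawn with `<path>`. Its stroke #0000ff means score at S492, F2122. After flipping Y the toolpath is (115.980,15.921) → (102.873,34.653) → (91.901,52.699) → (83.062,70.059) → (76.359,86.732) → (71.789,102.718).

Shape 2 is a open polyline drawn with `<polyline>`. Its stroke #ff0000 means cut at S849, F1016. After flipping Y the toolpath is (172.047,70.234) → (106.315,5.373) → (92.878,119.130).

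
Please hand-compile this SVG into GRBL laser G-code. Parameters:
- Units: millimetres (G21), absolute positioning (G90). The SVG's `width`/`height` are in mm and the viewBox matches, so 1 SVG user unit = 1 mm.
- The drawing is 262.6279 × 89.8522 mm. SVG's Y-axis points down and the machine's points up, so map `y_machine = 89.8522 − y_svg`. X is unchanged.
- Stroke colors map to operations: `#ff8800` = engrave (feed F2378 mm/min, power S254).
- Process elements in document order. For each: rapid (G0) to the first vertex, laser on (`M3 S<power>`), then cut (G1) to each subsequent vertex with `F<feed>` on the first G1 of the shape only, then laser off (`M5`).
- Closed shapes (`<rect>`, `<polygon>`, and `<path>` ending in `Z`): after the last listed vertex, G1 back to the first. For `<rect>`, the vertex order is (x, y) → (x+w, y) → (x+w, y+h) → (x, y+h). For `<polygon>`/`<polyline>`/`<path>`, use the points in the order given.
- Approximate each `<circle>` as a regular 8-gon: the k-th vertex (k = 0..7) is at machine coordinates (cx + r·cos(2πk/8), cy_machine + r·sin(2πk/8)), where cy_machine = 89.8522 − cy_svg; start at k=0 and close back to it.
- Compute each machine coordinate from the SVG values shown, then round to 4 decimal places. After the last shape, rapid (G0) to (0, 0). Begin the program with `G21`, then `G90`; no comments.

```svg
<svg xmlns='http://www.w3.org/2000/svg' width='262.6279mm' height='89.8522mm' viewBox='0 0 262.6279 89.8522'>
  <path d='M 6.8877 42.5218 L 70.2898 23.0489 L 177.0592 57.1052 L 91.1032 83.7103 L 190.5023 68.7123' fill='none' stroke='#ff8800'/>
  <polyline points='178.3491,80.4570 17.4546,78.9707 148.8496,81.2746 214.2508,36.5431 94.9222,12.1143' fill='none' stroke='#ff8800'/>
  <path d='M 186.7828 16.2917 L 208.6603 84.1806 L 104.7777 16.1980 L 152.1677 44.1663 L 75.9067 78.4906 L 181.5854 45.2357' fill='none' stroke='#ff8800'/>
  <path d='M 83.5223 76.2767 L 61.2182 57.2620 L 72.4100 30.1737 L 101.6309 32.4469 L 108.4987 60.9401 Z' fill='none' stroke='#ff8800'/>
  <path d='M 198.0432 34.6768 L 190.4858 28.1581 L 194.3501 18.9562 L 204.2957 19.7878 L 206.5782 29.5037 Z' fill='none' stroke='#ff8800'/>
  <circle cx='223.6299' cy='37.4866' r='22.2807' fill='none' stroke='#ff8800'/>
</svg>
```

1 u = 1 mm; y_m = 89.8522 − y.

[1] `<path>` open polyline, #ff8800→engrave S254 F2378: (6.8877,47.3304) → (70.2898,66.8033) → (177.0592,32.7470) → (91.1032,6.1419) → (190.5023,21.1399)

[2] `<polyline>` open polyline, #ff8800→engrave S254 F2378: (178.3491,9.3952) → (17.4546,10.8815) → (148.8496,8.5776) → (214.2508,53.3091) → (94.9222,77.7379)

[3] `<path>` open polyline, #ff8800→engrave S254 F2378: (186.7828,73.5605) → (208.6603,5.6716) → (104.7777,73.6542) → (152.1677,45.6859) → (75.9067,11.3616) → (181.5854,44.6165)

[4] `<path>` regular polygon, #ff8800→engrave S254 F2378: (83.5223,13.5755) → (61.2182,32.5902) → (72.4100,59.6785) → (101.6309,57.4053) → (108.4987,28.9121) → (83.5223,13.5755) (closed)

[5] `<path>` regular polygon, #ff8800→engrave S254 F2378: (198.0432,55.1754) → (190.4858,61.6941) → (194.3501,70.8960) → (204.2957,70.0644) → (206.5782,60.3485) → (198.0432,55.1754) (closed)

[6] `<circle>` circle, #ff8800→engrave S254 F2378: (245.9106,52.3656) → (239.3847,68.1204) → (223.6299,74.6463) → (207.8751,68.1204) → (201.3492,52.3656) → (207.8751,36.6108) → (223.6299,30.0849) → (239.3847,36.6108) → (245.9106,52.3656) (closed)

G21
G90
G0 X6.8877 Y47.3304
M3 S254
G1 X70.2898 Y66.8033 F2378
G1 X177.0592 Y32.7470
G1 X91.1032 Y6.1419
G1 X190.5023 Y21.1399
M5
G0 X178.3491 Y9.3952
M3 S254
G1 X17.4546 Y10.8815 F2378
G1 X148.8496 Y8.5776
G1 X214.2508 Y53.3091
G1 X94.9222 Y77.7379
M5
G0 X186.7828 Y73.5605
M3 S254
G1 X208.6603 Y5.6716 F2378
G1 X104.7777 Y73.6542
G1 X152.1677 Y45.6859
G1 X75.9067 Y11.3616
G1 X181.5854 Y44.6165
M5
G0 X83.5223 Y13.5755
M3 S254
G1 X61.2182 Y32.5902 F2378
G1 X72.4100 Y59.6785
G1 X101.6309 Y57.4053
G1 X108.4987 Y28.9121
G1 X83.5223 Y13.5755
M5
G0 X198.0432 Y55.1754
M3 S254
G1 X190.4858 Y61.6941 F2378
G1 X194.3501 Y70.8960
G1 X204.2957 Y70.0644
G1 X206.5782 Y60.3485
G1 X198.0432 Y55.1754
M5
G0 X245.9106 Y52.3656
M3 S254
G1 X239.3847 Y68.1204 F2378
G1 X223.6299 Y74.6463
G1 X207.8751 Y68.1204
G1 X201.3492 Y52.3656
G1 X207.8751 Y36.6108
G1 X223.6299 Y30.0849
G1 X239.3847 Y36.6108
G1 X245.9106 Y52.3656
M5
G0 X0.0000 Y0.0000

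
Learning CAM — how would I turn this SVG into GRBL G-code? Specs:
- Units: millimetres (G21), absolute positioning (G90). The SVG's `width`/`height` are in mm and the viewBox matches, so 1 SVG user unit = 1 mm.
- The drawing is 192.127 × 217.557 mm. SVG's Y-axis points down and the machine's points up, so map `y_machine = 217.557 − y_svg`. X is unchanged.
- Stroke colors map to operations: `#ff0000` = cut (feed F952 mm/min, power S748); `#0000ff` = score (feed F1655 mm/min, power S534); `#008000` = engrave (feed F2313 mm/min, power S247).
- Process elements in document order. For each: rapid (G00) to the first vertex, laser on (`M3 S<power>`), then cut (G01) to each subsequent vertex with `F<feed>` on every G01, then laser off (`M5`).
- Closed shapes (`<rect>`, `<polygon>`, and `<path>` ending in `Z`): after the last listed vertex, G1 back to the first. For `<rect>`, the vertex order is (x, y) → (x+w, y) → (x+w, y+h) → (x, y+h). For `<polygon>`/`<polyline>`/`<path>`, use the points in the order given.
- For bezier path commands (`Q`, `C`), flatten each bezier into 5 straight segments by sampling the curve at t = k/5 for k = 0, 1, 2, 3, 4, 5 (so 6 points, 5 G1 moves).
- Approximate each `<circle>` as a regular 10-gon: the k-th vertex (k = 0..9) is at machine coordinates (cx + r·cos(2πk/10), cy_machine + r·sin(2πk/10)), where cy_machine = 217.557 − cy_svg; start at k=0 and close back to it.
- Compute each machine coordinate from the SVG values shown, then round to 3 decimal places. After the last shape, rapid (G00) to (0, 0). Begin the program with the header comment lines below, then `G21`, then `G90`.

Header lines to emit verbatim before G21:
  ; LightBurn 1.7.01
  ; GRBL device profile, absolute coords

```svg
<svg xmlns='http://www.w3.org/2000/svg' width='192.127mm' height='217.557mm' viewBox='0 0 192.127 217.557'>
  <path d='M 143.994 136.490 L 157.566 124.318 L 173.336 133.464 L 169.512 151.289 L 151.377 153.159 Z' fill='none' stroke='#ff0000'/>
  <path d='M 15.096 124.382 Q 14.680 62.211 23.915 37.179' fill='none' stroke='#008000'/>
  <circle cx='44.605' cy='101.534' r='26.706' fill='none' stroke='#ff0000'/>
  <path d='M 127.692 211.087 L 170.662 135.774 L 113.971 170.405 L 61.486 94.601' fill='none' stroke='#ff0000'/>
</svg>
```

; LightBurn 1.7.01
; GRBL device profile, absolute coords
G21
G90
G00 X143.994 Y81.067
M3 S748
G01 X157.566 Y93.239 F952
G01 X173.336 Y84.093 F952
G01 X169.512 Y66.268 F952
G01 X151.377 Y64.398 F952
G01 X143.994 Y81.067 F952
M5
G00 X15.096 Y93.175
M3 S247
G01 X15.316 Y116.558 F2313
G01 X16.307 Y136.970 F2313
G01 X18.071 Y154.410 F2313
G01 X20.607 Y168.880 F2313
G01 X23.915 Y180.378 F2313
M5
G00 X71.311 Y116.023
M3 S748
G01 X66.211 Y131.720 F952
G01 X52.858 Y141.422 F952
G01 X36.352 Y141.422 F952
G01 X22.999 Y131.720 F952
G01 X17.899 Y116.023 F952
G01 X22.999 Y100.326 F952
G01 X36.352 Y90.624 F952
G01 X52.858 Y90.624 F952
G01 X66.211 Y100.326 F952
G01 X71.311 Y116.023 F952
M5
G00 X127.692 Y6.470
M3 S748
G01 X170.662 Y81.783 F952
G01 X113.971 Y47.152 F952
G01 X61.486 Y122.956 F952
M5
G00 X0.000 Y0.000

Since the viewBox matches the mm dimensions, user units are millimetres directly. The only transform is the Y-flip y_m = 217.557 − y_svg.

Shape 1 is a regular polygon drawn with `<path>`. Its stroke #ff0000 means cut at S748, F952. After flipping Y the toolpath is (143.994,81.067) → (157.566,93.239) → (173.336,84.093) → (169.512,66.268) → (151.377,64.398) → (143.994,81.067), returning to the start.

Shape 2 is a quadratic bezier drawn with `<path>`. Its stroke #008000 means engrave at S247, F2313. After flipping Y the toolpath is (15.096,93.175) → (15.316,116.558) → (16.307,136.970) → (18.071,154.410) → (20.607,168.880) → (23.915,180.378).

Shape 3 is a circle drawn with `<circle>`. Its stroke #ff0000 means cut at S748, F952. After flipping Y the toolpath is (71.311,116.023) → (66.211,131.720) → (52.858,141.422) → (36.352,141.422) → (22.999,131.720) → (17.899,116.023) → (22.999,100.326) → (36.352,90.624) → (52.858,90.624) → (66.211,100.326) → (71.311,116.023), returning to the start.

Shape 4 is a open polyline drawn with `<path>`. Its stroke #ff0000 means cut at S748, F952. After flipping Y the toolpath is (127.692,6.470) → (170.662,81.783) → (113.971,47.152) → (61.486,122.956).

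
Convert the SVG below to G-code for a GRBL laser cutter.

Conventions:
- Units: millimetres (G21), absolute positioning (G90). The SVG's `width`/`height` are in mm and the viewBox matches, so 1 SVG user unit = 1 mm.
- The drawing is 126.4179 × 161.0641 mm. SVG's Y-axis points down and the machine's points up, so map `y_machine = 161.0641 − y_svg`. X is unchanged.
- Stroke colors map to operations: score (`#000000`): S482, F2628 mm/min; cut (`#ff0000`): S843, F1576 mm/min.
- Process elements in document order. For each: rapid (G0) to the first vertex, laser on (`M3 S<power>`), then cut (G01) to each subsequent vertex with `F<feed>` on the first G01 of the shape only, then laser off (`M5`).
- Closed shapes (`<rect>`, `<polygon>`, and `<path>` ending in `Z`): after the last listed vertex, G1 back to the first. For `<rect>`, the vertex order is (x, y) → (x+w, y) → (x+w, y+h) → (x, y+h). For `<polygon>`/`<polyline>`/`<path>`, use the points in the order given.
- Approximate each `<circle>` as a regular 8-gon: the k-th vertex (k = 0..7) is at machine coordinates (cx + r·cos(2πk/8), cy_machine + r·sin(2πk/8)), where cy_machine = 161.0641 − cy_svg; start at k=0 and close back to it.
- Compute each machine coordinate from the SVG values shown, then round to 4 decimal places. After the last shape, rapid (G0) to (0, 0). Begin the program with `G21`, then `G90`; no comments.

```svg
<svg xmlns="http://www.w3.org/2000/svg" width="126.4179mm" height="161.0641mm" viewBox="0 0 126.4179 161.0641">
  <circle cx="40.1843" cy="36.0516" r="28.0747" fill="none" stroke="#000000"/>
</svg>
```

G21
G90
G0 X68.2590 Y125.0125
M3 S482
G01 X60.0361 Y144.8643 F2628
G01 X40.1843 Y153.0872
G01 X20.3325 Y144.8643
G01 X12.1096 Y125.0125
G01 X20.3325 Y105.1607
G01 X40.1843 Y96.9378
G01 X60.0361 Y105.1607
G01 X68.2590 Y125.0125
M5
G0 X0.0000 Y0.0000

viewBox `0 0 126.4179 161.0641` with mm width/height → 1 unit = 1 mm. Flip: y_m = 161.0641 − y_svg.

**Shape 1** — `<circle>` circle, stroke `#000000` → score (S482, F2628). Machine vertices: (68.2590,125.0125) → (60.0361,144.8643) → (40.1843,153.0872) → (20.3325,144.8643) → (12.1096,125.0125) → (20.3325,105.1607) → (40.1843,96.9378) → (60.0361,105.1607) → (68.2590,125.0125). Closed: final G1 returns to the first vertex.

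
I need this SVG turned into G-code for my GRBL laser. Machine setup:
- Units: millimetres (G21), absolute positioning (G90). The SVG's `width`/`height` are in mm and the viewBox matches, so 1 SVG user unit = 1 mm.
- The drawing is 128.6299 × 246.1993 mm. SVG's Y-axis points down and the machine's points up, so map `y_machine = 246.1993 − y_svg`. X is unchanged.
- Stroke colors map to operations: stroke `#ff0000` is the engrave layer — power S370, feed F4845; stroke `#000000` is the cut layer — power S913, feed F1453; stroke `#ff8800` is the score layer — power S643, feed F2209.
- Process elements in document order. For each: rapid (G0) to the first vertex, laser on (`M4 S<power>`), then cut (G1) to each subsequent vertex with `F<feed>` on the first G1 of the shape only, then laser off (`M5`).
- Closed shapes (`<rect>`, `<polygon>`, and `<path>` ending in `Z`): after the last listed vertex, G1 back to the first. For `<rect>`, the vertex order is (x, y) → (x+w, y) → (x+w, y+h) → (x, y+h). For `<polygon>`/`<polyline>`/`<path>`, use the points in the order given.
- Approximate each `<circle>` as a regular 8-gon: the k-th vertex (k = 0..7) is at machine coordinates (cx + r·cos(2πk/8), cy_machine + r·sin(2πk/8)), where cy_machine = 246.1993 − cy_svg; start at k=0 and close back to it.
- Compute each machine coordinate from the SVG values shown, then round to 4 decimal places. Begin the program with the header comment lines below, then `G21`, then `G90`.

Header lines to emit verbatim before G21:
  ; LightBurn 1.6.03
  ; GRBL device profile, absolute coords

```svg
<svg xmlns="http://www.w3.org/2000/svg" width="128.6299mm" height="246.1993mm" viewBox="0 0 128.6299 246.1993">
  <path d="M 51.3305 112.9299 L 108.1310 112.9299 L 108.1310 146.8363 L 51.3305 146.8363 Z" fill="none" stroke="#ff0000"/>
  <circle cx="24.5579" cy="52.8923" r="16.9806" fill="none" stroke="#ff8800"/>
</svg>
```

; LightBurn 1.6.03
; GRBL device profile, absolute coords
G21
G90
G0 X51.3305 Y133.2694
M4 S370
G1 X108.1310 Y133.2694 F4845
G1 X108.1310 Y99.3630
G1 X51.3305 Y99.3630
G1 X51.3305 Y133.2694
M5
G0 X41.5385 Y193.3070
M4 S643
G1 X36.5650 Y205.3141 F2209
G1 X24.5579 Y210.2876
G1 X12.5508 Y205.3141
G1 X7.5773 Y193.3070
G1 X12.5508 Y181.2999
G1 X24.5579 Y176.3264
G1 X36.5650 Y181.2999
G1 X41.5385 Y193.3070
M5

viewBox `0 0 128.6299 246.1993` with mm width/height → 1 unit = 1 mm. Flip: y_m = 246.1993 − y_svg.

**Shape 1** — `<path>` rectangle, stroke `#ff0000` → engrave (S370, F4845). Machine vertices: (51.3305,133.2694) → (108.1310,133.2694) → (108.1310,99.3630) → (51.3305,99.3630) → (51.3305,133.2694). Closed: final G1 returns to the first vertex.

**Shape 2** — `<circle>` circle, stroke `#ff8800` → score (S643, F2209). Machine vertices: (41.5385,193.3070) → (36.5650,205.3141) → (24.5579,210.2876) → (12.5508,205.3141) → (7.5773,193.3070) → (12.5508,181.2999) → (24.5579,176.3264) → (36.5650,181.2999) → (41.5385,193.3070). Closed: final G1 returns to the first vertex.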